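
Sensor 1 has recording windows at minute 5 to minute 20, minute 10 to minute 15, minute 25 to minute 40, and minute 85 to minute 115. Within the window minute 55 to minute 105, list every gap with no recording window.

After merging, the occupied span is minute 5 to minute 20, minute 25 to minute 40, minute 85 to minute 115.
Uncovered inside minute 55 to minute 105: minute 55 to minute 85.

minute 55 to minute 85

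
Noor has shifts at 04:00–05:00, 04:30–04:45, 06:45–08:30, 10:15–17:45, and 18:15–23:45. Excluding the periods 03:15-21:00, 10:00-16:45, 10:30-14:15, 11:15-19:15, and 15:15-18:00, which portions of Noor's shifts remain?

First set merges to 04:00–05:00, 06:45–08:30, 10:15–17:45, 18:15–23:45.
Second set merges to 03:15–21:00.
04:00–05:00: entirely removed.
06:45–08:30: entirely removed.
10:15–17:45: entirely removed.
18:15–23:45 \ B = 21:00–23:45.

21:00–23:45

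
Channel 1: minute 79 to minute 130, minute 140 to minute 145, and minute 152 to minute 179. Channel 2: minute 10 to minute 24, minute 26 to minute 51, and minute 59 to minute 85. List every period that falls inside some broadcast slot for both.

minute 79 to minute 130 ∩ B → minute 79 to minute 85.
minute 140 to minute 145 meets no B interval.
minute 152 to minute 179 meets no B interval.

minute 79 to minute 85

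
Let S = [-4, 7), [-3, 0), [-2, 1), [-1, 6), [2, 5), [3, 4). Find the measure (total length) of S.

11

Merged: [-4, 7).
Length: 11.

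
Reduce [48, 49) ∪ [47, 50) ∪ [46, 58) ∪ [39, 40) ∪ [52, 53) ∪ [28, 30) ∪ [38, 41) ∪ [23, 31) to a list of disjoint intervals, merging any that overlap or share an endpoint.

Sort by start: [23, 31), [28, 30), [38, 41), [39, 40), [46, 58), [47, 50), [48, 49), [52, 53).
[28, 30) overlaps/touches [23, 31) → extend to [23, 31).
[38, 41) is disjoint → start new block.
[39, 40) overlaps/touches [38, 41) → extend to [38, 41).
[46, 58) is disjoint → start new block.
[47, 50) overlaps/touches [46, 58) → extend to [46, 58).
[48, 49) overlaps/touches [46, 58) → extend to [46, 58).
[52, 53) overlaps/touches [46, 58) → extend to [46, 58).

[23, 31) ∪ [38, 41) ∪ [46, 58)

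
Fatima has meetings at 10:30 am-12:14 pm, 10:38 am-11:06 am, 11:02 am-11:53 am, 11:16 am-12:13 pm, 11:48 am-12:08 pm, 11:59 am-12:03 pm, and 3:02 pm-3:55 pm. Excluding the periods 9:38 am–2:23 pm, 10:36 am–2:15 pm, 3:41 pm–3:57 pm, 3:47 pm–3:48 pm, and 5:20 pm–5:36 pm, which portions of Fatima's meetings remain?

Merge the first list: 10:30 am-12:14 pm, 3:02 pm-3:55 pm.
Merge the second list: 9:38 am-2:23 pm, 3:41 pm-3:57 pm, 5:20 pm-5:36 pm.
10:30 am-12:14 pm: entirely removed.
3:02 pm-3:55 pm \ B = 3:02 pm-3:41 pm.

3:02 pm-3:41 pm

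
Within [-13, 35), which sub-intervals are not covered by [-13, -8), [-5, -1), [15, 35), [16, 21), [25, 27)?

[-8, -5) ∪ [-1, 15)

After merging, the occupied span is [-13, -8), [-5, -1), [15, 35).
Uncovered inside [-13, 35): [-8, -5), [-1, 15).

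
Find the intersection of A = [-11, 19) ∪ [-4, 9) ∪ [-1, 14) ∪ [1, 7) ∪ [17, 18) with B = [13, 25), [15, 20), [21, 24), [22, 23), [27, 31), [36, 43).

Merge the first list: [-11, 19).
Merge the second list: [13, 25), [27, 31), [36, 43).
[-11, 19) meets the second set on [13, 19).

[13, 19)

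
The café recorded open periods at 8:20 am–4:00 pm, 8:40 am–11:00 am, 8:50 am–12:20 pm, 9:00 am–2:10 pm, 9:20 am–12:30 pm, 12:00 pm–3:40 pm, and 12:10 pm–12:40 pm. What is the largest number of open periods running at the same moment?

6

Walk the sorted start/end points keeping a running depth.
The depth first hits 6 at 12:10 pm.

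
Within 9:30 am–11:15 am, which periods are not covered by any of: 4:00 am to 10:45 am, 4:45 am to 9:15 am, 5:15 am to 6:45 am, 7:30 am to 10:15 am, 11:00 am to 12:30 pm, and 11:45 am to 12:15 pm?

After merging, the occupied span is 4:00 am–10:45 am, 11:00 am–12:30 pm.
Gaps within 9:30 am–11:15 am: 10:45 am–11:00 am.

10:45 am–11:00 am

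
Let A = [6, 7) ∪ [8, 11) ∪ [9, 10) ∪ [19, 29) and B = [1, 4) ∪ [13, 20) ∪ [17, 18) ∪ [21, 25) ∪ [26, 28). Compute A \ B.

First set merges to [6, 7), [8, 11), [19, 29).
Second set merges to [1, 4), [13, 20), [21, 25), [26, 28).
[6, 7) is untouched.
[8, 11) is untouched.
[19, 29) with B removed leaves [20, 21), [25, 26), [28, 29).

[6, 7) ∪ [8, 11) ∪ [20, 21) ∪ [25, 26) ∪ [28, 29)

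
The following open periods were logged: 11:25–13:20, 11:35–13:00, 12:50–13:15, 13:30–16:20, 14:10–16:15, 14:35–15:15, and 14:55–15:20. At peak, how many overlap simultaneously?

4

Sweep endpoints in order; track running count of active intervals.
Peak of 4 reached at 14:55.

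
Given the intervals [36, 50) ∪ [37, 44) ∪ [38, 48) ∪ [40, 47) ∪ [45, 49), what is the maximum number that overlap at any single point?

4

Sweep endpoints in order; track running count of active intervals.
Peak of 4 reached at 40.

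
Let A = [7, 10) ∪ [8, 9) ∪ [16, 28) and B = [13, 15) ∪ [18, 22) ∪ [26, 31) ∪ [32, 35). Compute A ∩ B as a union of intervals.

[18, 22) ∪ [26, 28)

A, merged: [7, 10), [16, 28).
[7, 10): no overlap with the second set.
[16, 28) meets the second set on [18, 22), [26, 28).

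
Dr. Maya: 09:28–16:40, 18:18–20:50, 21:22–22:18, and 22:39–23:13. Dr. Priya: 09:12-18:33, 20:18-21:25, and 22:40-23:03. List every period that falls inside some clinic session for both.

09:28-16:40 ∩ B → 09:28-16:40.
18:18-20:50 ∩ B → 18:18-18:33, 20:18-20:50.
21:22-22:18 ∩ B → 21:22-21:25.
22:39-23:13 ∩ B → 22:40-23:03.

09:28-16:40, 18:18-18:33, 20:18-20:50, 21:22-21:25, 22:40-23:03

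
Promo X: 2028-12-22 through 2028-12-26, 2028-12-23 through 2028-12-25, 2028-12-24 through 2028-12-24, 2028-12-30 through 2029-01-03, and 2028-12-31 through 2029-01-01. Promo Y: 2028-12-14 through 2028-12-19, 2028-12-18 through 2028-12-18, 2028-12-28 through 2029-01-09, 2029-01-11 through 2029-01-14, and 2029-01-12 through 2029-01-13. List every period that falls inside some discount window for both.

2028-12-30 through 2029-01-03

A, merged: 2028-12-22 through 2028-12-26, 2028-12-30 through 2029-01-03.
B, merged: 2028-12-14 through 2028-12-19, 2028-12-28 through 2029-01-09, 2029-01-11 through 2029-01-14.
2028-12-22 through 2028-12-26 falls entirely outside B.
2028-12-30 through 2029-01-03 overlaps B on 2028-12-30 through 2029-01-03.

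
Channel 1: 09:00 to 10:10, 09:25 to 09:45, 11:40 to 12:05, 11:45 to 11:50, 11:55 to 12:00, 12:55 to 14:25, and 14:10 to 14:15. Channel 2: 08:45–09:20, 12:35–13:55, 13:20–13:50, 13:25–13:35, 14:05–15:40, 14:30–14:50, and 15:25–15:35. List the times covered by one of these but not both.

First set merges to 09:00-10:10, 11:40-12:05, 12:55-14:25.
Second set merges to 08:45-09:20, 12:35-13:55, 14:05-15:40.
Only in the first: 09:20-10:10, 11:40-12:05, 13:55-14:05.
Only in the second: 08:45-09:00, 12:35-12:55, 14:25-15:40.
Together these are the periods covered by exactly one.

08:45-09:00, 09:20-10:10, 11:40-12:05, 12:35-12:55, 13:55-14:05, 14:25-15:40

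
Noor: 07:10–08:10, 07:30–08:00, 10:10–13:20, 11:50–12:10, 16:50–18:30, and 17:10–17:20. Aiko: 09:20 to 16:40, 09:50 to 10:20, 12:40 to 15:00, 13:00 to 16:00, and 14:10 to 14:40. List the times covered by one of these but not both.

Merge the first list: 07:10–08:10, 10:10–13:20, 16:50–18:30.
Merge the second list: 09:20–16:40.
Only in the first: 07:10–08:10, 16:50–18:30.
Only in the second: 09:20–10:10, 13:20–16:40.
Together these are the periods covered by exactly one.

07:10–08:10, 09:20–10:10, 13:20–16:40, 16:50–18:30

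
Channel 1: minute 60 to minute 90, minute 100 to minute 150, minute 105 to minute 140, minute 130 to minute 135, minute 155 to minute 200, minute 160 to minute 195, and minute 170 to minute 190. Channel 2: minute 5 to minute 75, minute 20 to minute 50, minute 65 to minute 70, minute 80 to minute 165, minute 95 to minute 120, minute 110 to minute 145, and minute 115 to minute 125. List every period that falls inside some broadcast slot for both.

First set merges to minute 60 to minute 90, minute 100 to minute 150, minute 155 to minute 200.
Second set merges to minute 5 to minute 75, minute 80 to minute 165.
minute 60 to minute 90 overlaps B on minute 60 to minute 75, minute 80 to minute 90.
minute 100 to minute 150 overlaps B on minute 100 to minute 150.
minute 155 to minute 200 overlaps B on minute 155 to minute 165.

minute 60 to minute 75, minute 80 to minute 90, minute 100 to minute 150, minute 155 to minute 165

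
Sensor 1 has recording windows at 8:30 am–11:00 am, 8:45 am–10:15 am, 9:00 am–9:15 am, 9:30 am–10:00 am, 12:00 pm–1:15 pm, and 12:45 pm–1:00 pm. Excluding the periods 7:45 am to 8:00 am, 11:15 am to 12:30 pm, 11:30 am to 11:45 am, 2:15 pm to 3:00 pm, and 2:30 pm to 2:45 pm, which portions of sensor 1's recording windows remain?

First set merges to 8:30 am-11:00 am, 12:00 pm-1:15 pm.
Second set merges to 7:45 am-8:00 am, 11:15 am-12:30 pm, 2:15 pm-3:00 pm.
8:30 am-11:00 am is untouched.
12:00 pm-1:15 pm with B removed leaves 12:30 pm-1:15 pm.

8:30 am-11:00 am, 12:30 pm-1:15 pm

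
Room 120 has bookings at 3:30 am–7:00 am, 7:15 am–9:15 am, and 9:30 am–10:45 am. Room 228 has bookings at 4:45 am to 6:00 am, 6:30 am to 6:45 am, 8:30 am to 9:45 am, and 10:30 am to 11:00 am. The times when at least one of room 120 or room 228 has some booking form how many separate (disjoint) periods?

A ∪ B = 3:30 am-7:00 am, 7:15 am-11:00 am.
That is 2 disjoint pieces.

2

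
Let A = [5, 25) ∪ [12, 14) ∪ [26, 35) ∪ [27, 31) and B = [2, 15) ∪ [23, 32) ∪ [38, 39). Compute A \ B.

Merge the first list: [5, 25), [26, 35).
[5, 25) with B removed leaves [15, 23).
[26, 35) with B removed leaves [32, 35).

[15, 23) ∪ [32, 35)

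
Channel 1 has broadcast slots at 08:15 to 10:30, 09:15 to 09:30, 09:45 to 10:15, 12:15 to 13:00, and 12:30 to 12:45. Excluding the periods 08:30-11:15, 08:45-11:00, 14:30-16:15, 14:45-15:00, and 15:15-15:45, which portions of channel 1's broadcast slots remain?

First set merges to 08:15-10:30, 12:15-13:00.
Second set merges to 08:30-11:15, 14:30-16:15.
08:15-10:30 with B removed leaves 08:15-08:30.
12:15-13:00 is untouched.

08:15-08:30, 12:15-13:00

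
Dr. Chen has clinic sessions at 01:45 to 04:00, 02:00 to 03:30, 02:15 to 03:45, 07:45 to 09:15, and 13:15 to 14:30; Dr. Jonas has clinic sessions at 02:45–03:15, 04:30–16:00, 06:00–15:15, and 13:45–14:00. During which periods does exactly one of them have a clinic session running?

First set merges to 01:45-04:00, 07:45-09:15, 13:15-14:30.
Second set merges to 02:45-03:15, 04:30-16:00.
Only in the first: 01:45-02:45, 03:15-04:00.
Only in the second: 04:30-07:45, 09:15-13:15, 14:30-16:00.
Together these are the periods covered by exactly one.

01:45-02:45, 03:15-04:00, 04:30-07:45, 09:15-13:15, 14:30-16:00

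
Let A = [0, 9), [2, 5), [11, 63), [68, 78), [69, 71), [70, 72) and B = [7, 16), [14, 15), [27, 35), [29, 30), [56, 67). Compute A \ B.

First set merges to [0, 9), [11, 63), [68, 78).
Second set merges to [7, 16), [27, 35), [56, 67).
[0, 9) with B removed leaves [0, 7).
[11, 63) with B removed leaves [16, 27), [35, 56).
[68, 78) is untouched.

[0, 7) ∪ [16, 27) ∪ [35, 56) ∪ [68, 78)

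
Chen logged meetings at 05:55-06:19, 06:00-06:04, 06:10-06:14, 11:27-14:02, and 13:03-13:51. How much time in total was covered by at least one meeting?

Merged: 05:55-06:19, 11:27-14:02.
Lengths: 24 min + 2 h 35 min = 2 h 59 min.

2 h 59 min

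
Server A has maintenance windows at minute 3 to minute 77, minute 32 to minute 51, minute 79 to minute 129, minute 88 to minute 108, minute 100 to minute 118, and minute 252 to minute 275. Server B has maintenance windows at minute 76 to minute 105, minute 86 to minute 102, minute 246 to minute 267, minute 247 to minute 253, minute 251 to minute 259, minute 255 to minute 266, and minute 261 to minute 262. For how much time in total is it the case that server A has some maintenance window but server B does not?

105 minutes

A, merged: minute 3 to minute 77, minute 79 to minute 129, minute 252 to minute 275.
B, merged: minute 76 to minute 105, minute 246 to minute 267.
A \ B = minute 3 to minute 76, minute 105 to minute 129, minute 267 to minute 275.
Total: 73 minutes + 24 minutes + 8 minutes = 105 minutes.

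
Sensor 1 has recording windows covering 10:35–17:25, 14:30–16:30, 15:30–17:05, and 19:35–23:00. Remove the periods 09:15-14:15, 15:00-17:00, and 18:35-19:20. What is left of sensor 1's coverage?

14:15–15:00, 17:00–17:25, 19:35–23:00

Merge the first list: 10:35–17:25, 19:35–23:00.
10:35–17:25 with B removed leaves 14:15–15:00, 17:00–17:25.
19:35–23:00 is untouched.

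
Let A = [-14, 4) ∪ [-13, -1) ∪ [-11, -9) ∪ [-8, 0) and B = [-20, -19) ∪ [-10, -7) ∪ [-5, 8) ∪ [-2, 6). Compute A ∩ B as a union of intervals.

First set merges to [-14, 4).
Second set merges to [-20, -19), [-10, -7), [-5, 8).
[-14, 4) ∩ B → [-10, -7), [-5, 4).

[-10, -7) ∪ [-5, 4)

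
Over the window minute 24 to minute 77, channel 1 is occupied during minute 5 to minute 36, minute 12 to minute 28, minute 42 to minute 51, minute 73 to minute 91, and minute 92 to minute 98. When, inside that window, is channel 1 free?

Covered (merged): minute 5 to minute 36, minute 42 to minute 51, minute 73 to minute 91, minute 92 to minute 98.
Gaps within minute 24 to minute 77: minute 36 to minute 42, minute 51 to minute 73.

minute 36 to minute 42, minute 51 to minute 73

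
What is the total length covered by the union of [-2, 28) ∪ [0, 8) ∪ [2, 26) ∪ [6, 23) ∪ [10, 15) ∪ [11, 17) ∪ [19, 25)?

30

Merged: [-2, 28).
Length: 30.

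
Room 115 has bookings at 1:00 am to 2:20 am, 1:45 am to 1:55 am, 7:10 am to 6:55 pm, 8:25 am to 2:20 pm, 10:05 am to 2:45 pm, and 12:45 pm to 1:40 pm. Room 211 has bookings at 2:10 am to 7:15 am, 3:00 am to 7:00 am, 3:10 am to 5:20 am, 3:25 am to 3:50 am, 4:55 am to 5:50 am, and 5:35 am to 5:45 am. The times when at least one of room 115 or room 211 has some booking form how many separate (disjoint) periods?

1

First set merges to 1:00 am–2:20 am, 7:10 am–6:55 pm.
Second set merges to 2:10 am–7:15 am.
A ∪ B = 1:00 am–6:55 pm.
That is 1 disjoint piece.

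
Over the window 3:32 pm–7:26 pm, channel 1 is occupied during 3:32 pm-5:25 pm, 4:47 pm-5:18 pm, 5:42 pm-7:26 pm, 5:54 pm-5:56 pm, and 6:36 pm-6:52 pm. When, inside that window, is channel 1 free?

After merging, the occupied span is 3:32 pm–5:25 pm, 5:42 pm–7:26 pm.
Complement within 3:32 pm–7:26 pm: 5:25 pm–5:42 pm.

5:25 pm–5:42 pm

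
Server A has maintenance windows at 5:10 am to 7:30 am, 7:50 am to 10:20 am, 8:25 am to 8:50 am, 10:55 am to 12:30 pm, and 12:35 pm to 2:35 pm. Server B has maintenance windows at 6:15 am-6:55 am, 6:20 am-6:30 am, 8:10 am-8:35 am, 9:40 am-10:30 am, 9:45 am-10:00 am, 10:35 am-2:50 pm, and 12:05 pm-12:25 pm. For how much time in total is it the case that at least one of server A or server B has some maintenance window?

Merge the first list: 5:10 am-7:30 am, 7:50 am-10:20 am, 10:55 am-12:30 pm, 12:35 pm-2:35 pm.
Merge the second list: 6:15 am-6:55 am, 8:10 am-8:35 am, 9:40 am-10:30 am, 10:35 am-2:50 pm.
A ∪ B = 5:10 am-7:30 am, 7:50 am-10:30 am, 10:35 am-2:50 pm.
Total: 2 h 20 min + 2 h 40 min + 4 h 15 min = 9 h 15 min.

9 h 15 min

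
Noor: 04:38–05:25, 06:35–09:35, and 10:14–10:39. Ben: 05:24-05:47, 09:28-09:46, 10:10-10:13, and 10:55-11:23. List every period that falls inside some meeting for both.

05:24-05:25, 09:28-09:35

04:38-05:25 overlaps B on 05:24-05:25.
06:35-09:35 overlaps B on 09:28-09:35.
10:14-10:39 falls entirely outside B.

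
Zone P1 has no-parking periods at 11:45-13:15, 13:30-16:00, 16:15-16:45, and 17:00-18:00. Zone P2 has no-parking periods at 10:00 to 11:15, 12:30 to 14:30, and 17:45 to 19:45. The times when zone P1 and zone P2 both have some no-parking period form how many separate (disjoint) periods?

3

A ∩ B = 12:30–13:15, 13:30–14:30, 17:45–18:00.
That is 3 disjoint pieces.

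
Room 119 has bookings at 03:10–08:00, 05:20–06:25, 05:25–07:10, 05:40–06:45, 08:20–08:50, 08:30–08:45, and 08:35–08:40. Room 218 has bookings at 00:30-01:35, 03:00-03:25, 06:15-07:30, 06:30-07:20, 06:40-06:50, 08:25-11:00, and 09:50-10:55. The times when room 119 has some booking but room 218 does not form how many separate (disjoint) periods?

First set merges to 03:10-08:00, 08:20-08:50.
Second set merges to 00:30-01:35, 03:00-03:25, 06:15-07:30, 08:25-11:00.
A \ B = 03:25-06:15, 07:30-08:00, 08:20-08:25.
That is 3 disjoint pieces.

3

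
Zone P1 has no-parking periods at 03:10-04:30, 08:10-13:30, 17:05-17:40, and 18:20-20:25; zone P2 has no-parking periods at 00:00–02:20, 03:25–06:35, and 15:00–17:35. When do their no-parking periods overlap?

03:25-04:30, 17:05-17:35

03:10-04:30 overlaps B on 03:25-04:30.
08:10-13:30 falls entirely outside B.
17:05-17:40 overlaps B on 17:05-17:35.
18:20-20:25 falls entirely outside B.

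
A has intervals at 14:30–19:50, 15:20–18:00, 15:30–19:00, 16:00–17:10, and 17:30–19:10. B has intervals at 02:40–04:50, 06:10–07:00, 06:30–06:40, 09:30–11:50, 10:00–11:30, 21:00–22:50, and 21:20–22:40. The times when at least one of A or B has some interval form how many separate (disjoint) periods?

First set merges to 14:30-19:50.
Second set merges to 02:40-04:50, 06:10-07:00, 09:30-11:50, 21:00-22:50.
A ∪ B = 02:40-04:50, 06:10-07:00, 09:30-11:50, 14:30-19:50, 21:00-22:50.
That is 5 disjoint pieces.

5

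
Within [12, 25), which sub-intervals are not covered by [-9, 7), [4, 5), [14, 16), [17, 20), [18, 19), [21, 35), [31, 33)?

[12, 14) ∪ [16, 17) ∪ [20, 21)

After merging, the occupied span is [-9, 7), [14, 16), [17, 20), [21, 35).
Gaps within [12, 25): [12, 14), [16, 17), [20, 21).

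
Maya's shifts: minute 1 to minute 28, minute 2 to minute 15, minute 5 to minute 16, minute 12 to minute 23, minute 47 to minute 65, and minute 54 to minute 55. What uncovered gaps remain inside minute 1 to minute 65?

The merged coverage is minute 1 to minute 28, minute 47 to minute 65.
Gaps within minute 1 to minute 65: minute 28 to minute 47.

minute 28 to minute 47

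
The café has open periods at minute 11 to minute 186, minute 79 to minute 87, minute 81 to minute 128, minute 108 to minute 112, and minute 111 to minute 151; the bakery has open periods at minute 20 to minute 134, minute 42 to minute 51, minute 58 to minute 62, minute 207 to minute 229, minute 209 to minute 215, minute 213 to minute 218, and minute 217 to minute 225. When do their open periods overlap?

Merge the first list: minute 11 to minute 186.
Merge the second list: minute 20 to minute 134, minute 207 to minute 229.
minute 11 to minute 186 meets the second set on minute 20 to minute 134.

minute 20 to minute 134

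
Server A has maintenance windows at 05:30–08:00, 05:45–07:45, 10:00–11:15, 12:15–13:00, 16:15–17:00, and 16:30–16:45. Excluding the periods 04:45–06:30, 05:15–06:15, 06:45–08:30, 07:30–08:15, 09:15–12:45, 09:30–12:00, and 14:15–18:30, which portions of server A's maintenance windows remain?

06:30–06:45, 12:45–13:00

Merge the first list: 05:30–08:00, 10:00–11:15, 12:15–13:00, 16:15–17:00.
Merge the second list: 04:45–06:30, 06:45–08:30, 09:15–12:45, 14:15–18:30.
05:30–08:00 minus B → 06:30–06:45.
10:00–11:15: fully covered by B → removed.
12:15–13:00 minus B → 12:45–13:00.
16:15–17:00: fully covered by B → removed.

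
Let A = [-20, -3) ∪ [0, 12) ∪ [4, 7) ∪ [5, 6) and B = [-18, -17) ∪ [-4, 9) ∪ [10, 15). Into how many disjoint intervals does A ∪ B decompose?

First set merges to [-20, -3), [0, 12).
A ∪ B = [-20, 15).
That is 1 disjoint piece.

1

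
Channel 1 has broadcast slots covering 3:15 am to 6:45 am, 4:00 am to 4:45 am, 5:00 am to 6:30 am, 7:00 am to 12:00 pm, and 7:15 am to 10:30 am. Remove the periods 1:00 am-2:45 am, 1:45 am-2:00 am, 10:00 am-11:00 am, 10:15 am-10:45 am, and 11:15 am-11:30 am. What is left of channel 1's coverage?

Merge the first list: 3:15 am-6:45 am, 7:00 am-12:00 pm.
Merge the second list: 1:00 am-2:45 am, 10:00 am-11:00 am, 11:15 am-11:30 am.
3:15 am-6:45 am: no B overlap → unchanged.
7:00 am-12:00 pm minus B → 7:00 am-10:00 am, 11:00 am-11:15 am, 11:30 am-12:00 pm.

3:15 am-6:45 am, 7:00 am-10:00 am, 11:00 am-11:15 am, 11:30 am-12:00 pm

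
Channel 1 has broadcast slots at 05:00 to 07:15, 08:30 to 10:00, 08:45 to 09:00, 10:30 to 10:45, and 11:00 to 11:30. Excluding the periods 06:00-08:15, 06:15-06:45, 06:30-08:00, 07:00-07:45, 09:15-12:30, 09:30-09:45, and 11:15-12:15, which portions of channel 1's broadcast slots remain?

A, merged: 05:00-07:15, 08:30-10:00, 10:30-10:45, 11:00-11:30.
B, merged: 06:00-08:15, 09:15-12:30.
05:00-07:15 with B removed leaves 05:00-06:00.
08:30-10:00 with B removed leaves 08:30-09:15.
10:30-10:45 lies entirely inside B → drops out.
11:00-11:30 lies entirely inside B → drops out.

05:00-06:00, 08:30-09:15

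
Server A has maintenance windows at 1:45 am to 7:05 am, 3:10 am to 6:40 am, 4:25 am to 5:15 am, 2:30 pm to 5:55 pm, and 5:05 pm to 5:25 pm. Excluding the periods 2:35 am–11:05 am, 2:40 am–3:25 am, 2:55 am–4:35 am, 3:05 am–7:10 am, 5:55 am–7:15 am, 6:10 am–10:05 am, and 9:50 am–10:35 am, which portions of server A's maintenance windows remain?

1:45 am–2:35 am, 2:30 pm–5:55 pm

First set merges to 1:45 am–7:05 am, 2:30 pm–5:55 pm.
Second set merges to 2:35 am–11:05 am.
1:45 am–7:05 am minus B → 1:45 am–2:35 am.
2:30 pm–5:55 pm: no B overlap → unchanged.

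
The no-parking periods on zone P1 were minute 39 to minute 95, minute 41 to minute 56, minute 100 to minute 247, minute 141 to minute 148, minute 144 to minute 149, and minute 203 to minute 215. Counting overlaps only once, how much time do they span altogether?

203 minutes

Merged: minute 39 to minute 95, minute 100 to minute 247.
Lengths: 56 minutes + 147 minutes = 203 minutes.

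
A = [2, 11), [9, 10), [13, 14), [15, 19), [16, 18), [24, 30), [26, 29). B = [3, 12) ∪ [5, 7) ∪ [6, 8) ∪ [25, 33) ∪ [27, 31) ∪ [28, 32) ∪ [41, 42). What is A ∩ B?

[3, 11) ∪ [25, 30)

Merge the first list: [2, 11), [13, 14), [15, 19), [24, 30).
Merge the second list: [3, 12), [25, 33), [41, 42).
[2, 11) overlaps B on [3, 11).
[13, 14) falls entirely outside B.
[15, 19) falls entirely outside B.
[24, 30) overlaps B on [25, 30).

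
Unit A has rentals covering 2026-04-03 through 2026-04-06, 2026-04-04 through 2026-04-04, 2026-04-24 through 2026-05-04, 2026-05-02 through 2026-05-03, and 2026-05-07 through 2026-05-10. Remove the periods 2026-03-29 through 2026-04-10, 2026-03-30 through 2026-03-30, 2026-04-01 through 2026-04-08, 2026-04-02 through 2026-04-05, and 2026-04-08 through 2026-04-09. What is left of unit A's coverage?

2026-04-24 through 2026-05-04, 2026-05-07 through 2026-05-10

A, merged: 2026-04-03 through 2026-04-06, 2026-04-24 through 2026-05-04, 2026-05-07 through 2026-05-10.
B, merged: 2026-03-29 through 2026-04-10.
2026-04-03 through 2026-04-06: fully covered by B → removed.
2026-04-24 through 2026-05-04: no B overlap → unchanged.
2026-05-07 through 2026-05-10: no B overlap → unchanged.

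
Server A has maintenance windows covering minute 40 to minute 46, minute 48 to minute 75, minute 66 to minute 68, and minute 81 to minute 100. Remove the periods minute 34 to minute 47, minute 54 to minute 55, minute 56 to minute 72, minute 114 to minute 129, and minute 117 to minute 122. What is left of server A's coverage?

Merge the first list: minute 40 to minute 46, minute 48 to minute 75, minute 81 to minute 100.
Merge the second list: minute 34 to minute 47, minute 54 to minute 55, minute 56 to minute 72, minute 114 to minute 129.
minute 40 to minute 46 lies entirely inside B → drops out.
minute 48 to minute 75 with B removed leaves minute 48 to minute 54, minute 55 to minute 56, minute 72 to minute 75.
minute 81 to minute 100 is untouched.

minute 48 to minute 54, minute 55 to minute 56, minute 72 to minute 75, minute 81 to minute 100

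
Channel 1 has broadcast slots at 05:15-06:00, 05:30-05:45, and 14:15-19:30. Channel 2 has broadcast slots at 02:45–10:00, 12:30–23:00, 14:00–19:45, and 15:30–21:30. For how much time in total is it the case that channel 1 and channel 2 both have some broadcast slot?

6 h

First set merges to 05:15–06:00, 14:15–19:30.
Second set merges to 02:45–10:00, 12:30–23:00.
A ∩ B = 05:15–06:00, 14:15–19:30.
Total: 45 min + 5 h 15 min = 6 h.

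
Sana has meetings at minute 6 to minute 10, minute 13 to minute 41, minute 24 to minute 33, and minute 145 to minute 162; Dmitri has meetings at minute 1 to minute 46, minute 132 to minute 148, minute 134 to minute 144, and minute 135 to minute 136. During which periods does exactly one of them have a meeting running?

minute 1 to minute 6, minute 10 to minute 13, minute 41 to minute 46, minute 132 to minute 145, minute 148 to minute 162

A, merged: minute 6 to minute 10, minute 13 to minute 41, minute 145 to minute 162.
B, merged: minute 1 to minute 46, minute 132 to minute 148.
A but not B: minute 148 to minute 162.
B but not A: minute 1 to minute 6, minute 10 to minute 13, minute 41 to minute 46, minute 132 to minute 145.
Combining gives A △ B.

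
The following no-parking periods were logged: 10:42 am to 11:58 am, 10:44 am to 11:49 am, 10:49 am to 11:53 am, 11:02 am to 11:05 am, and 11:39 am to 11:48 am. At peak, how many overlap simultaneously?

4

Walk the sorted start/end points keeping a running depth.
The depth first hits 4 at 11:02 am.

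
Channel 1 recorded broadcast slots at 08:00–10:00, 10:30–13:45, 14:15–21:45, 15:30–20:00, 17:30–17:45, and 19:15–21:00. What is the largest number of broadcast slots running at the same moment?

3

At 17:30, 3 of the intervals are simultaneously active.
No point has more.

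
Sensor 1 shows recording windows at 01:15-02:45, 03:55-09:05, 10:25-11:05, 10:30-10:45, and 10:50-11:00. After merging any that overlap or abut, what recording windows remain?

01:15-02:45, 03:55-09:05, 10:25-11:05

03:55-09:05 is disjoint → start new block.
10:25-11:05 is disjoint → start new block.
10:30-10:45 overlaps/touches 10:25-11:05 → extend to 10:25-11:05.
10:50-11:00 overlaps/touches 10:25-11:05 → extend to 10:25-11:05.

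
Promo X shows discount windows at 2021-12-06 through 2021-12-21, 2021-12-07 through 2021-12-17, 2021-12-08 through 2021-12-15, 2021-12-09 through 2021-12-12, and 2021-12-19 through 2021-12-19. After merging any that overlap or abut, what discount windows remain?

2021-12-06 through 2021-12-21

2021-12-07 through 2021-12-17 overlaps/touches 2021-12-06 through 2021-12-21 → extend to 2021-12-06 through 2021-12-21.
2021-12-08 through 2021-12-15 overlaps/touches 2021-12-06 through 2021-12-21 → extend to 2021-12-06 through 2021-12-21.
2021-12-09 through 2021-12-12 overlaps/touches 2021-12-06 through 2021-12-21 → extend to 2021-12-06 through 2021-12-21.
2021-12-19 through 2021-12-19 overlaps/touches 2021-12-06 through 2021-12-21 → extend to 2021-12-06 through 2021-12-21.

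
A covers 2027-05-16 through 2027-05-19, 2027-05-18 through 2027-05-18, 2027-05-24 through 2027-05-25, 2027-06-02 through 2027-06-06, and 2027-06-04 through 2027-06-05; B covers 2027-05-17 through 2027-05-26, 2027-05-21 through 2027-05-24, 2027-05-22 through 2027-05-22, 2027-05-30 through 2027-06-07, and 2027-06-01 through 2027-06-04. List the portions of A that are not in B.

First set merges to 2027-05-16 through 2027-05-19, 2027-05-24 through 2027-05-25, 2027-06-02 through 2027-06-06.
Second set merges to 2027-05-17 through 2027-05-26, 2027-05-30 through 2027-06-07.
2027-05-16 through 2027-05-19 \ B = 2027-05-16 through 2027-05-16.
2027-05-24 through 2027-05-25: entirely removed.
2027-06-02 through 2027-06-06: entirely removed.

2027-05-16 through 2027-05-16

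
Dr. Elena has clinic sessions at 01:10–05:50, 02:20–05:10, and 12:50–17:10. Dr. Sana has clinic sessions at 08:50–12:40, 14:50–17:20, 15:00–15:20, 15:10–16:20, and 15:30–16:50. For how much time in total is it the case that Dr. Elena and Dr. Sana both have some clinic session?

2 h 20 min

First set merges to 01:10–05:50, 12:50–17:10.
Second set merges to 08:50–12:40, 14:50–17:20.
A ∩ B = 14:50–17:10.
Total: 2 h 20 min.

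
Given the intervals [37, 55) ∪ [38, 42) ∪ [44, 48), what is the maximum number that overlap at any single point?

Walk the sorted start/end points keeping a running depth.
The depth first hits 2 at 38.

2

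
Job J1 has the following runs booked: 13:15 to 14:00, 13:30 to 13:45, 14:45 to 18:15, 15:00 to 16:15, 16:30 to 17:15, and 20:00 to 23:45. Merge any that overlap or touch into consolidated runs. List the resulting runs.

13:15–14:00, 14:45–18:15, 20:00–23:45

13:30–13:45 overlaps/touches 13:15–14:00 → extend to 13:15–14:00.
14:45–18:15 is disjoint → start new block.
15:00–16:15 overlaps/touches 14:45–18:15 → extend to 14:45–18:15.
16:30–17:15 overlaps/touches 14:45–18:15 → extend to 14:45–18:15.
20:00–23:45 is disjoint → start new block.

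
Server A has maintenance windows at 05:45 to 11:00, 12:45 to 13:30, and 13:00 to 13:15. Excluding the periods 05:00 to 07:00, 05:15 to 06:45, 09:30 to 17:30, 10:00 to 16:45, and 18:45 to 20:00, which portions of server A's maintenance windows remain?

A, merged: 05:45–11:00, 12:45–13:30.
B, merged: 05:00–07:00, 09:30–17:30, 18:45–20:00.
05:45–11:00 minus B → 07:00–09:30.
12:45–13:30: fully covered by B → removed.

07:00–09:30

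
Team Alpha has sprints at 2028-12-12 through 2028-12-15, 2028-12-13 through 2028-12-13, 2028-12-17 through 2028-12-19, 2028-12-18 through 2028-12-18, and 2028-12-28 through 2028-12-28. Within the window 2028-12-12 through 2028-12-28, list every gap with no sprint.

After merging, the occupied span is 2028-12-12 through 2028-12-15, 2028-12-17 through 2028-12-19, 2028-12-28 through 2028-12-28.
Gaps within 2028-12-12 through 2028-12-28: 2028-12-16 through 2028-12-16, 2028-12-20 through 2028-12-27.

2028-12-16 through 2028-12-16, 2028-12-20 through 2028-12-27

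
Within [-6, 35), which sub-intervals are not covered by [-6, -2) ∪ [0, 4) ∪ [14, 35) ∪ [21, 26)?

After merging, the occupied span is [-6, -2), [0, 4), [14, 35).
Complement within [-6, 35): [-2, 0), [4, 14).

[-2, 0) ∪ [4, 14)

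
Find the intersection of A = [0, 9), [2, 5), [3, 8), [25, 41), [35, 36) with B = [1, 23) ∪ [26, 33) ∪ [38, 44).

Merge the first list: [0, 9), [25, 41).
[0, 9) overlaps B on [1, 9).
[25, 41) overlaps B on [26, 33), [38, 41).

[1, 9) ∪ [26, 33) ∪ [38, 41)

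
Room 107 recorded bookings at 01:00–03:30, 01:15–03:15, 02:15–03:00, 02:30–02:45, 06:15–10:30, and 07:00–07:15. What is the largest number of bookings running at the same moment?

Walk the sorted start/end points keeping a running depth.
The depth first hits 4 at 02:30.

4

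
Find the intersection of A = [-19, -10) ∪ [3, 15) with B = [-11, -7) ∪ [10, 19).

[-11, -10) ∪ [10, 15)

[-19, -10) meets the second set on [-11, -10).
[3, 15) meets the second set on [10, 15).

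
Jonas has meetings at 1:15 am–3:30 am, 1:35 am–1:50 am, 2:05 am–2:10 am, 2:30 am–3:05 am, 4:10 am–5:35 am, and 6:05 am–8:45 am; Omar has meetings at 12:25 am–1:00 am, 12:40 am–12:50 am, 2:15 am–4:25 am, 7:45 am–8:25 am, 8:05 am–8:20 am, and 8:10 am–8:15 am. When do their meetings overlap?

2:15 am-3:30 am, 4:10 am-4:25 am, 7:45 am-8:25 am

First set merges to 1:15 am-3:30 am, 4:10 am-5:35 am, 6:05 am-8:45 am.
Second set merges to 12:25 am-1:00 am, 2:15 am-4:25 am, 7:45 am-8:25 am.
1:15 am-3:30 am ∩ B → 2:15 am-3:30 am.
4:10 am-5:35 am ∩ B → 4:10 am-4:25 am.
6:05 am-8:45 am ∩ B → 7:45 am-8:25 am.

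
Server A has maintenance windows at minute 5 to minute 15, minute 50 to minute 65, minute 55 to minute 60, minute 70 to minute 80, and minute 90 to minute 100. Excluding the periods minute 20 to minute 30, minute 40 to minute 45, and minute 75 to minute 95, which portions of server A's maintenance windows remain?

First set merges to minute 5 to minute 15, minute 50 to minute 65, minute 70 to minute 80, minute 90 to minute 100.
minute 5 to minute 15: nothing removed.
minute 50 to minute 65: nothing removed.
minute 70 to minute 80 \ B = minute 70 to minute 75.
minute 90 to minute 100 \ B = minute 95 to minute 100.

minute 5 to minute 15, minute 50 to minute 65, minute 70 to minute 75, minute 95 to minute 100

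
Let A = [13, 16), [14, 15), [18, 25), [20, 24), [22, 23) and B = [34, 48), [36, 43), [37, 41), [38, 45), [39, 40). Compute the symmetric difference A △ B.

A, merged: [13, 16), [18, 25).
B, merged: [34, 48).
A but not B: [13, 16), [18, 25).
B but not A: [34, 48).
Combining gives A △ B.

[13, 16) ∪ [18, 25) ∪ [34, 48)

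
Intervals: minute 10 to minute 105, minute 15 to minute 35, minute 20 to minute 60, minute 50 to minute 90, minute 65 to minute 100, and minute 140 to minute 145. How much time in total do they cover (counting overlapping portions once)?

100 minutes

Merged: minute 10 to minute 105, minute 140 to minute 145.
Lengths: 95 minutes + 5 minutes = 100 minutes.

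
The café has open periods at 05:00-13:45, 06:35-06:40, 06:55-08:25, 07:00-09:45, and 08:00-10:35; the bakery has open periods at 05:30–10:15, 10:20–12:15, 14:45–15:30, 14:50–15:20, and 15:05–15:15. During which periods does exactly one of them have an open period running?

A, merged: 05:00–13:45.
B, merged: 05:30–10:15, 10:20–12:15, 14:45–15:30.
Only in the first: 05:00–05:30, 10:15–10:20, 12:15–13:45.
Only in the second: 14:45–15:30.
Together these are the periods covered by exactly one.

05:00–05:30, 10:15–10:20, 12:15–13:45, 14:45–15:30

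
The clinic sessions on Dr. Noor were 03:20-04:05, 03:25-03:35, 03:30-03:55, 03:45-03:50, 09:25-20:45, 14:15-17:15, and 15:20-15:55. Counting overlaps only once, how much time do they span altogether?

12 h 5 min

Merged: 03:20-04:05, 09:25-20:45.
Lengths: 45 min + 11 h 20 min = 12 h 5 min.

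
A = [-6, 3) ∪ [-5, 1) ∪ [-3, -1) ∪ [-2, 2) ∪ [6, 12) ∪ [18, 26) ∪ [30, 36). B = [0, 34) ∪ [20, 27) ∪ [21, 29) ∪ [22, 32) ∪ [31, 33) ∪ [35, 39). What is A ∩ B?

[0, 3) ∪ [6, 12) ∪ [18, 26) ∪ [30, 34) ∪ [35, 36)

First set merges to [-6, 3), [6, 12), [18, 26), [30, 36).
Second set merges to [0, 34), [35, 39).
[-6, 3) meets the second set on [0, 3).
[6, 12) meets the second set on [6, 12).
[18, 26) meets the second set on [18, 26).
[30, 36) meets the second set on [30, 34), [35, 36).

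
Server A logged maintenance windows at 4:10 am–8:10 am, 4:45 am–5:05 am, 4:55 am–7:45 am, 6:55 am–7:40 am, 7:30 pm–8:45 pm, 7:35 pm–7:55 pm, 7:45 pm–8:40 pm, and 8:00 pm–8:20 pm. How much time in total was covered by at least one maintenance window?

Merged: 4:10 am–8:10 am, 7:30 pm–8:45 pm.
Lengths: 4 h + 1 h 15 min = 5 h 15 min.

5 h 15 min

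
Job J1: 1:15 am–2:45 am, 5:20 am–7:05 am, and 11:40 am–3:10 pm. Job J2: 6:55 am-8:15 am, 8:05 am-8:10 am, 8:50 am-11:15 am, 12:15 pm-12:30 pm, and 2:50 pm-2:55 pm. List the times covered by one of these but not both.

1:15 am-2:45 am, 5:20 am-6:55 am, 7:05 am-8:15 am, 8:50 am-11:15 am, 11:40 am-12:15 pm, 12:30 pm-2:50 pm, 2:55 pm-3:10 pm

B, merged: 6:55 am-8:15 am, 8:50 am-11:15 am, 12:15 pm-12:30 pm, 2:50 pm-2:55 pm.
A \ B = 1:15 am-2:45 am, 5:20 am-6:55 am, 11:40 am-12:15 pm, 12:30 pm-2:50 pm, 2:55 pm-3:10 pm.
B \ A = 7:05 am-8:15 am, 8:50 am-11:15 am.
Union of the two gives the symmetric difference.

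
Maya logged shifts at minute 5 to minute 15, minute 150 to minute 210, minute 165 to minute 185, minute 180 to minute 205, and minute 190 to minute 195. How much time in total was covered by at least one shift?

Merged: minute 5 to minute 15, minute 150 to minute 210.
Lengths: 10 minutes + 60 minutes = 70 minutes.

70 minutes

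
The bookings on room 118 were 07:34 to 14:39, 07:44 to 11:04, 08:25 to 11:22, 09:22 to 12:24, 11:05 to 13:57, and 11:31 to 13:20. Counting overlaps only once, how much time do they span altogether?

7 h 5 min

Merged: 07:34–14:39.
Length: 7 h 5 min.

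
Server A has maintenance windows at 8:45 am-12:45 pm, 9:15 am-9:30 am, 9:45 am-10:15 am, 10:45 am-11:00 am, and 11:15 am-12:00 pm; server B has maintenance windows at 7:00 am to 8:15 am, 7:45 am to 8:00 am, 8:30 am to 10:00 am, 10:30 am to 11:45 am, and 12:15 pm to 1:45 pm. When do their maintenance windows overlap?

8:45 am–10:00 am, 10:30 am–11:45 am, 12:15 pm–12:45 pm

Merge the first list: 8:45 am–12:45 pm.
Merge the second list: 7:00 am–8:15 am, 8:30 am–10:00 am, 10:30 am–11:45 am, 12:15 pm–1:45 pm.
8:45 am–12:45 pm meets the second set on 8:45 am–10:00 am, 10:30 am–11:45 am, 12:15 pm–12:45 pm.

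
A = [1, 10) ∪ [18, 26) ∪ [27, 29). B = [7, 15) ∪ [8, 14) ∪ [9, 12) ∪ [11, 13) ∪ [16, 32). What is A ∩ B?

[7, 10) ∪ [18, 26) ∪ [27, 29)

Merge the second list: [7, 15), [16, 32).
[1, 10) overlaps B on [7, 10).
[18, 26) overlaps B on [18, 26).
[27, 29) overlaps B on [27, 29).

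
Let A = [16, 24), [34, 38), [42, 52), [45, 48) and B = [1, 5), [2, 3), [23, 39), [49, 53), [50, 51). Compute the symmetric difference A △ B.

[1, 5) ∪ [16, 23) ∪ [24, 34) ∪ [38, 39) ∪ [42, 49) ∪ [52, 53)

First set merges to [16, 24), [34, 38), [42, 52).
Second set merges to [1, 5), [23, 39), [49, 53).
A \ B = [16, 23), [42, 49).
B \ A = [1, 5), [24, 34), [38, 39), [52, 53).
Union of the two gives the symmetric difference.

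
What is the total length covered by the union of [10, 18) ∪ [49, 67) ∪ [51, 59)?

26

Merged: [10, 18), [49, 67).
Lengths: 8 + 18 = 26.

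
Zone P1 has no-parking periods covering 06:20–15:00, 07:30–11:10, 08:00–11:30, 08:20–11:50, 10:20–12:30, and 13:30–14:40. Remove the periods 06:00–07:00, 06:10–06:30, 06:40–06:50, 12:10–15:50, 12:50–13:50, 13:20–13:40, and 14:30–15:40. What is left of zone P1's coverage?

07:00–12:10

A, merged: 06:20–15:00.
B, merged: 06:00–07:00, 12:10–15:50.
06:20–15:00 with B removed leaves 07:00–12:10.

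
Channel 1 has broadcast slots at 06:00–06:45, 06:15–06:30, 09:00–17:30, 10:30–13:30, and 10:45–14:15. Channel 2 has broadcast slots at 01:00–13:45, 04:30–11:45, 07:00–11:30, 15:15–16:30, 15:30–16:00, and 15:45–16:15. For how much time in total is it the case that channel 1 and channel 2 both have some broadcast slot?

6 h 45 min

A, merged: 06:00–06:45, 09:00–17:30.
B, merged: 01:00–13:45, 15:15–16:30.
A ∩ B = 06:00–06:45, 09:00–13:45, 15:15–16:30.
Total: 45 min + 4 h 45 min + 1 h 15 min = 6 h 45 min.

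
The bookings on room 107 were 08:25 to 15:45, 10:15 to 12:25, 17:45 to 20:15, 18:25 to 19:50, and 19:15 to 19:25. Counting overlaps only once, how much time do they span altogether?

Merged: 08:25–15:45, 17:45–20:15.
Lengths: 7 h 20 min + 2 h 30 min = 9 h 50 min.

9 h 50 min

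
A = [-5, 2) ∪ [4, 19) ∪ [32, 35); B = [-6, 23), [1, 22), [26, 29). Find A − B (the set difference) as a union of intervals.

[32, 35)

Merge the second list: [-6, 23), [26, 29).
[-5, 2): entirely removed.
[4, 19): entirely removed.
[32, 35): nothing removed.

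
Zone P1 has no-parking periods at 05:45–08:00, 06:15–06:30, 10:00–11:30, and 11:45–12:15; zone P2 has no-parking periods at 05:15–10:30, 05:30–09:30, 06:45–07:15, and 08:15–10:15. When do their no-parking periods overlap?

Merge the first list: 05:45-08:00, 10:00-11:30, 11:45-12:15.
Merge the second list: 05:15-10:30.
05:45-08:00 ∩ B → 05:45-08:00.
10:00-11:30 ∩ B → 10:00-10:30.
11:45-12:15 meets no B interval.

05:45-08:00, 10:00-10:30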